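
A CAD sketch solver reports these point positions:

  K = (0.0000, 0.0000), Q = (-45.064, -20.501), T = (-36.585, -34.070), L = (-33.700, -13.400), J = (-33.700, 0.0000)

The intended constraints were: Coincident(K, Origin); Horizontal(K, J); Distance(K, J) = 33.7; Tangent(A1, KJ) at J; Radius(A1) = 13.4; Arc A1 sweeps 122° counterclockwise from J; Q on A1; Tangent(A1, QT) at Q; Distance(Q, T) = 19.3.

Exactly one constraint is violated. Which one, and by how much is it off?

Distance(Q, T) = 19.3 — off by 3.30.

K = (0.00, 0.00) ✓; K.y = 0.00, J.y = 0.00 ✓; |KJ| = 33.70 ✓; ∠(LJ, JK) = 90.00° ✓; |LJ| = 13.40 ✓; bearing(L→Q) − bearing(L→J) = 122.0° ✓; |LQ| = 13.40 ✓; ∠(LQ, QT) = 90.00° ✓; |QT| = 16.00 ✗.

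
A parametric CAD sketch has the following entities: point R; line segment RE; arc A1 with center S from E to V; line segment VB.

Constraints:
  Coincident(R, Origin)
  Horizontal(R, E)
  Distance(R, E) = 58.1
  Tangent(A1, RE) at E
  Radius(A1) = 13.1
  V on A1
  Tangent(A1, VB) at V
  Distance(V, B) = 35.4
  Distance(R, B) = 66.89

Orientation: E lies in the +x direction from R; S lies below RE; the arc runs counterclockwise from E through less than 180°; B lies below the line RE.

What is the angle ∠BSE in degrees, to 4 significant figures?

160.9°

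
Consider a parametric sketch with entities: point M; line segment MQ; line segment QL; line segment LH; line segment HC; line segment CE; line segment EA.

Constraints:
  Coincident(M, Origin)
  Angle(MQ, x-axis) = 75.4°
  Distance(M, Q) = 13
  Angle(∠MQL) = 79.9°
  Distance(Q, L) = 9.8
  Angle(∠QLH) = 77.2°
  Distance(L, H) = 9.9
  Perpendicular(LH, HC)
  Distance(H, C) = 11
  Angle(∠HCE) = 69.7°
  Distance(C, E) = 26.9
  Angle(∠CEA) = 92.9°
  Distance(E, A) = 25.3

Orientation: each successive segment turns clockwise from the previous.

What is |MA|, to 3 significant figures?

34.8

M is at the origin; MQ runs at 75.4° with length 13.0, so Q = (3.28, 12.6). ∠MQL = 79.9° gives QL at -24.7° from the x-axis; with |QL| = 9.8, L = (12.2, 8.49). ∠QLH = 77.2° gives LH at -127° from the x-axis; with |LH| = 9.9, H = (6.15, 0.631). LH ⟂ HC, so HC runs at 142°; with |HC| = 11.0, C = (-2.57, 7.33). ∠HCE = 69.7° gives CE at 32.2° from the x-axis; with |CE| = 26.9, E = (20.2, 21.7). ∠CEA = 92.9° gives EA at -54.9° from the x-axis; with |EA| = 25.3, A = (34.7, 0.962). Then |MA| = |A − M| = 34.8.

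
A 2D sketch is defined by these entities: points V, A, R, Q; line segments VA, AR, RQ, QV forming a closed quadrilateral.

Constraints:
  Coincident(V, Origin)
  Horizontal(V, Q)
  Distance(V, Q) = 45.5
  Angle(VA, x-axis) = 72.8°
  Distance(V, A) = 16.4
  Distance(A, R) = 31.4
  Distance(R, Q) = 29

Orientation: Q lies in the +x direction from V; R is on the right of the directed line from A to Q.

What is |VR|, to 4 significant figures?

22.79

Checks: |AR| = 31.40 ✓; |RQ| = 29.00 ✓.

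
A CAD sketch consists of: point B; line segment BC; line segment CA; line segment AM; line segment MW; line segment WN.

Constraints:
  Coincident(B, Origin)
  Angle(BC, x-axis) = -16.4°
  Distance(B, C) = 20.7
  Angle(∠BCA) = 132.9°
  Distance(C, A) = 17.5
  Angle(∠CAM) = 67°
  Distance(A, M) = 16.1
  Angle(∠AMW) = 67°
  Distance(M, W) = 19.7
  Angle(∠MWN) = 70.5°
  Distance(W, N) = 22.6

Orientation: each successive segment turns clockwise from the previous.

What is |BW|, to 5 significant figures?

18.590

B is at the origin; BC runs at -16.4° with length 20.7, so C = (19.858, -5.8445). ∠BCA = 132.9° gives CA at -63.500° from the x-axis; with |CA| = 17.5, A = (27.666, -21.506). ∠CAM = 67.0° gives AM at -176.50° from the x-axis; with |AM| = 16.1, M = (11.596, -22.489). ∠AMW = 67.0° gives MW at 70.500° from the x-axis; with |MW| = 19.7, W = (18.172, -3.9187). Then |BW| = |W − B| = 18.590.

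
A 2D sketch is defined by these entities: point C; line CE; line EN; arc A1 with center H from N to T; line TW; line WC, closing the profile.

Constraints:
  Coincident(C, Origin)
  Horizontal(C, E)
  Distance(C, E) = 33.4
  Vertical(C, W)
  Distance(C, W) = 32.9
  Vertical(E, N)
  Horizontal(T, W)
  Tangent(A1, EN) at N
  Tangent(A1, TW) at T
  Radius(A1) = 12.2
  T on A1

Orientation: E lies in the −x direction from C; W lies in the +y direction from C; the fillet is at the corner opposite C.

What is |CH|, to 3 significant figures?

29.6

C is at the origin; CE is horizontal with |CE| = 33.4 and E on the −x side, so E = (-33.4, 0.00). C and W share the same x with |CW| = 32.9 and W on the +y side, so W = (0.00, 32.9). The virtual corner opposite C is at (-33.4, 32.9). Tangency of A1 to EN means the radius HN is perpendicular to EN and tangency of A1 to TW means the radius HT is perpendicular to TW, with radius 12.2, so the center H sits 12.2 in from both sides at H = (-21.2, 20.7). Then |CH| = |H − C| = 29.6.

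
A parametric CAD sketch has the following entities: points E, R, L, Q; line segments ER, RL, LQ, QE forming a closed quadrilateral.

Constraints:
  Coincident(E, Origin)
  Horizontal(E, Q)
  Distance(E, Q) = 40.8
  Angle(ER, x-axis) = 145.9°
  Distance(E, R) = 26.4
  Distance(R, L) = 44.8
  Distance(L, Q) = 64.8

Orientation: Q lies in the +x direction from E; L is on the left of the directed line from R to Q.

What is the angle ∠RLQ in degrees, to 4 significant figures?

69.21°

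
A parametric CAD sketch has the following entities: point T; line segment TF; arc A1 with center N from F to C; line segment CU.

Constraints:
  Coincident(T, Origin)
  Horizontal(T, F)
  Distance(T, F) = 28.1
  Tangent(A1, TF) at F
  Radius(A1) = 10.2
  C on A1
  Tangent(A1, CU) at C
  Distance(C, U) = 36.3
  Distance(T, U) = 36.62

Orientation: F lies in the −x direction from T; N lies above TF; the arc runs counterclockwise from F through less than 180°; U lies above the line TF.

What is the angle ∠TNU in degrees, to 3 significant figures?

64.4°

T is at the origin; TF is horizontal with |TF| = 28.1 and F on the −x side, so F = (-28.1, 0.00). A1 meets TF tangentially, so NF is at right angles to TF, so N = F + (0, 10.2) = (-28.1, 10.2). Since NC ⟂ CU (tangency), |NU| = √(10.2² + 36.3²) = 37.7 regardless of where C sits on A1. So U lies on both circle(T, 36.62) and circle(N, 37.7); the above-TF intersection is U = (-1.18, 36.6). C is the foot of the tangent from U: C = (-19.3, 5.12).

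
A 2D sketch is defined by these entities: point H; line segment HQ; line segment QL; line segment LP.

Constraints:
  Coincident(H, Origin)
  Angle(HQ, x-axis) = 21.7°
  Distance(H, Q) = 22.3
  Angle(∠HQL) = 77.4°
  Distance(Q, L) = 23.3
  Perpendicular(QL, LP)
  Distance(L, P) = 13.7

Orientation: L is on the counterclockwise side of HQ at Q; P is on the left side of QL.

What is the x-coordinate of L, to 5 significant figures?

7.5895

H is at the origin; HQ runs at 21.7° with length 22.3, so Q = 22.3·(cos 21.7°, sin 21.7°) = (20.720, 8.2454). ∠HQL = 77.4°, so QL runs at 21.7° + (180° − 77.4°) = 124.30° from the x-axis; with |QL| = 23.3, L = Q + 23.3·(cos 124.30°, sin 124.30°) = (7.5895, 27.493). So L.x = 7.5895.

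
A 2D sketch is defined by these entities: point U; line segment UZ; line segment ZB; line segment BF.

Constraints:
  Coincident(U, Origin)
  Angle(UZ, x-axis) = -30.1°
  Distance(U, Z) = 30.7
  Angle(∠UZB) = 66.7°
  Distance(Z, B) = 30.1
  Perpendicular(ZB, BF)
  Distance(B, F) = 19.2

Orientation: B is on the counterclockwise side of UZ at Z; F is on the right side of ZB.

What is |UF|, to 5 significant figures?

50.684

U is at the origin; UZ runs at -30.1° with length 30.7, so Z = 30.7·(cos -30.1°, sin -30.1°) = (26.560, -15.396). ∠UZB = 66.7°, so ZB runs at -30.1° + (180° − 66.7°) = 83.200° from the x-axis; with |ZB| = 30.1, B = Z + 30.1·(cos 83.200°, sin 83.200°) = (30.124, 14.492). ZB is perpendicular to BF; with |BF| = 19.2 on the right of ZB, F = B + 19.2·(0.99297, -0.11840) = (49.189, 12.219). Then |UF| = |F − U| = 50.684.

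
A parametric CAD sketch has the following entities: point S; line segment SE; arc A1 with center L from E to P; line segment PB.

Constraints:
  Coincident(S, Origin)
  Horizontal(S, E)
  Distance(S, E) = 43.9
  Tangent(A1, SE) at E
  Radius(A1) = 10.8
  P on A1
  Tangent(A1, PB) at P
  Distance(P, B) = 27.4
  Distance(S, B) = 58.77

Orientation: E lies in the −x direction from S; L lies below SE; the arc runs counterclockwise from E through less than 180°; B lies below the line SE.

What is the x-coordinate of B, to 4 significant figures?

-42.84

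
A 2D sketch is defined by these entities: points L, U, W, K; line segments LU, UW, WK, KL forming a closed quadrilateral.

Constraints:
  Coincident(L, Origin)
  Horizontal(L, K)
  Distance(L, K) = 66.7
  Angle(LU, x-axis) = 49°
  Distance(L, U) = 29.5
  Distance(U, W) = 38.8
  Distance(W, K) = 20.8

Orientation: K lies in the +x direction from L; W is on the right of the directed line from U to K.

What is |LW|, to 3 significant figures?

46.9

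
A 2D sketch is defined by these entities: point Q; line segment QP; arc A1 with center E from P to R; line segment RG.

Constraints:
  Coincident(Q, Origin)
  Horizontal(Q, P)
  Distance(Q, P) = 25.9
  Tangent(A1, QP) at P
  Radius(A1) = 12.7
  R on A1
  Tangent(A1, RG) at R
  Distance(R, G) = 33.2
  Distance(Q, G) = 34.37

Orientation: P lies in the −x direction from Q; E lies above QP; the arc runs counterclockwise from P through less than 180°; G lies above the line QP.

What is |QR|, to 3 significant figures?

16.3

Checks: |EP| = 12.70 ✓; |ER| = 12.70 ✓; ∠(ER, RG) = 90.00° ✓; |RG| = 33.20 ✓; |QG| = 34.37 ✓.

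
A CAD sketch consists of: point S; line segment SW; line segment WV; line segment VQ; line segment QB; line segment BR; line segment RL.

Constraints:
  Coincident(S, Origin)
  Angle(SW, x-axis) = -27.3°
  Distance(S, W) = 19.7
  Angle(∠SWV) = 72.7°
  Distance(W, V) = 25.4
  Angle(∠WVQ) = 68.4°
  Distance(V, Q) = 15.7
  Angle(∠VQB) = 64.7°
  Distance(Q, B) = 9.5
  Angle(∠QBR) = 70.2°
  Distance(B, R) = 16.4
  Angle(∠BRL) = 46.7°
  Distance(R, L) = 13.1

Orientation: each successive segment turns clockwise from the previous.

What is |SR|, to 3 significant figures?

28.5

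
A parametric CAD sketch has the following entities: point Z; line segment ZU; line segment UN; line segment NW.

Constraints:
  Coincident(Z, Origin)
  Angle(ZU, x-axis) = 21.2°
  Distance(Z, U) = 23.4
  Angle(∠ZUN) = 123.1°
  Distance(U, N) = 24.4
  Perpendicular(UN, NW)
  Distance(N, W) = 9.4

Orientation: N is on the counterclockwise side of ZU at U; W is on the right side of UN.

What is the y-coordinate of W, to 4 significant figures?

30.40

∠ZUN = 123.1°, so UN runs at 21.2° + (180° − 123.1°) = 78.10° from the x-axis; with |UN| = 24.4, N = U + 24.4·(cos 78.10°, sin 78.10°) = (26.85, 32.34). UN is perpendicular to NW; with |NW| = 9.4 on the right of UN, W = N + 9.4·(0.9785, -0.2062) = (36.05, 30.40). So W.y = 30.40.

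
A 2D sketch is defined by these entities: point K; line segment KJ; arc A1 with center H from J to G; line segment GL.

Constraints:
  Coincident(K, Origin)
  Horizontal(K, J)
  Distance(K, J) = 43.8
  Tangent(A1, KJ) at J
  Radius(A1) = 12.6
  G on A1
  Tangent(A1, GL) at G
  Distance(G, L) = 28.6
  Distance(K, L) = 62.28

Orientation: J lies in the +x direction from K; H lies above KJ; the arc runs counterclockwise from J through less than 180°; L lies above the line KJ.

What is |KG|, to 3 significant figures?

58.1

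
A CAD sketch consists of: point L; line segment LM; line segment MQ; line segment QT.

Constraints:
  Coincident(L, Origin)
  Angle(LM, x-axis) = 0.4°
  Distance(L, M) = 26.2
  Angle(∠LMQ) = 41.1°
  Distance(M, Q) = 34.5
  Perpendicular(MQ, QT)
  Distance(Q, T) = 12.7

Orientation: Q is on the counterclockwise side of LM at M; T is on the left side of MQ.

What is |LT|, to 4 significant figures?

15.43

L is at the origin; LM runs at 0.4° with length 26.2, so M = 26.2·(cos 0.4°, sin 0.4°) = (26.20, 0.1829). ∠LMQ = 41.1°, so MQ runs at 0.4° + (180° − 41.1°) = 139.3° from the x-axis; with |MQ| = 34.5, Q = M + 34.5·(cos 139.3°, sin 139.3°) = (0.04373, 22.68). The perpendicularity gives QT at right angles to MQ; with |QT| = 12.7 on the left of MQ, T = Q + 12.7·(-0.6521, -0.7581) = (-8.238, 13.05). Then |LT| = |T − L| = 15.43.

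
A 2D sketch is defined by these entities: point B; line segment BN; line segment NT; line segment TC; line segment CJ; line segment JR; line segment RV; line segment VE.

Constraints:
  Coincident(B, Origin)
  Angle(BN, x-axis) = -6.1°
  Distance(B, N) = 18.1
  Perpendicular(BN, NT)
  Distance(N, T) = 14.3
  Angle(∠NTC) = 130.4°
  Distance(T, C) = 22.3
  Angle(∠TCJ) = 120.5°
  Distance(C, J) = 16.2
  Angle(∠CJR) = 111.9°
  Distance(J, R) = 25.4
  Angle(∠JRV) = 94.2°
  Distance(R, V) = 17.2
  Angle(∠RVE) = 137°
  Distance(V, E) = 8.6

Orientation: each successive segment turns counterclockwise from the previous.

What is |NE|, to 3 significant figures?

9.56

B is at the origin; BN runs at -6.1° with length 18.1, so N = (18.0, -1.92). BN ⟂ NT, so NT runs at 83.9°; with |NT| = 14.3, T = (19.5, 12.3). ∠NTC = 130.4° gives TC at 134° from the x-axis; with |TC| = 22.3, C = (4.17, 28.5). ∠TCJ = 120.5° gives CJ at -167° from the x-axis; with |CJ| = 16.2, J = (-11.6, 24.8). ∠CJR = 111.9° gives JR at -98.9° from the x-axis; with |JR| = 25.4, R = (-15.5, -0.267). ∠JRV = 94.2° gives RV at -13.1° from the x-axis; with |RV| = 17.2, V = (1.20, -4.17). ∠RVE = 137.0° gives VE at 29.9° from the x-axis; with |VE| = 8.6, E = (8.66, 0.122). Then |NE| = |E − N| = 9.56.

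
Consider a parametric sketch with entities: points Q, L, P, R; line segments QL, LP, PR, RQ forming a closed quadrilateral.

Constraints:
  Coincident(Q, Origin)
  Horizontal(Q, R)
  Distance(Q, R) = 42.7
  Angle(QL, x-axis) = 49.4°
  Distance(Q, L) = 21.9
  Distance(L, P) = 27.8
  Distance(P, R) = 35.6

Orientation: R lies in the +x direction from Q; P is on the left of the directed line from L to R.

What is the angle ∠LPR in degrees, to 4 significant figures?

61.17°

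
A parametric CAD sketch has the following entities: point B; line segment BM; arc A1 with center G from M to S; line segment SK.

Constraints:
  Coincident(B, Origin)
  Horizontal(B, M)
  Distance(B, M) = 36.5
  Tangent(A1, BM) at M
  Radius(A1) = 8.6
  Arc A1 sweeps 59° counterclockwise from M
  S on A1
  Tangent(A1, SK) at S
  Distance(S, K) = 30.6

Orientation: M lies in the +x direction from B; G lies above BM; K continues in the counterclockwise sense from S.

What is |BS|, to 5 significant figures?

44.069

B is at the origin; B and M share the same y with |BM| = 36.5 and M on the +x side, so M = (36.500, 0.0000). Tangency of A1 to BM means the radius GM is perpendicular to BM, so G = M + (0, 8.6) = (36.500, 8.6000). On A1, M sits at bearing -90° from G; a 59° counterclockwise sweep puts S at bearing -31°, so S = G + 8.6·(cos -31°, sin -31°) = (43.872, 4.1707). Then |BS| = |S − B| = 44.069.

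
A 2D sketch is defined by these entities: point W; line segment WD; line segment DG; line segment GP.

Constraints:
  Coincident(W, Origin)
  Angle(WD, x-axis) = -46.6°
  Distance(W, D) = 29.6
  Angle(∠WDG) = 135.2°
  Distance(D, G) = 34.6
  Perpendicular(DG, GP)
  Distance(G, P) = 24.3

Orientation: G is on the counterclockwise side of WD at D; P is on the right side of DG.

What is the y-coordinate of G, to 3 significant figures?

-22.6

W is at the origin; WD runs at -46.6° with length 29.6, so D = 29.6·(cos -46.6°, sin -46.6°) = (20.3, -21.5). ∠WDG = 135.2°, so DG runs at -46.6° + (180° − 135.2°) = -1.80° from the x-axis; with |DG| = 34.6, G = D + 34.6·(cos -1.80°, sin -1.80°) = (54.9, -22.6). So G.y = -22.6.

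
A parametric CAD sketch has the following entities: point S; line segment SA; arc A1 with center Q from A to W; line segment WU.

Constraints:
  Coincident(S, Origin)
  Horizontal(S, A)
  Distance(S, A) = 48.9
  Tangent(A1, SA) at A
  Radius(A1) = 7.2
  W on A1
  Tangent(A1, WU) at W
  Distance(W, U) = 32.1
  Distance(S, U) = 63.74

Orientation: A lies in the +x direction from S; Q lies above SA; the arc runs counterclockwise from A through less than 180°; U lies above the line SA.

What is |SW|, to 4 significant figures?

56.62

S is at the origin; S and A share the same y with |SA| = 48.9 and A on the +x side, so A = (48.90, 0.000). The tangent condition forces QA to be normal to SA, so Q = A + (0, 7.2) = (48.90, 7.200). Since QW ⟂ WU (tangency), |QU| = √(7.2² + 32.1²) = 32.90 regardless of where W sits on A1. So U lies on both circle(S, 63.74) and circle(Q, 32.90); the above-SA intersection is U = (49.55, 40.09). W is the foot of the tangent from U: W = (55.96, 8.636).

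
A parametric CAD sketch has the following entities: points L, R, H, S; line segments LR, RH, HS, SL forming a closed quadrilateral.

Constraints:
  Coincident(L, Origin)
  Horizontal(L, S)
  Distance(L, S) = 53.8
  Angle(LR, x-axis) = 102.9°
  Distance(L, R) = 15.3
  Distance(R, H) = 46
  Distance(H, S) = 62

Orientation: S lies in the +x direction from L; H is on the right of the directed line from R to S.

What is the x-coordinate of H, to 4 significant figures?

0.07942

L is at the origin; L and S share the same y with |LS| = 53.8 and S in +x, so S = (53.8, 0). LR runs at 102.9° with |LR| = 15.3, so R = (-3.416, 14.91). H is determined by |RH| = 46.0 and |HS| = 62.0 together: it lies at the intersection of circle(R, 46.0) and circle(S, 62.0). With |RS| = 59.13, the foot of the radical line on RS is 14.95 from R and the perpendicular offset is √(46.0² − 14.95²) = 43.50. Taking the right-of-RS solution: H = (0.07942, -30.95).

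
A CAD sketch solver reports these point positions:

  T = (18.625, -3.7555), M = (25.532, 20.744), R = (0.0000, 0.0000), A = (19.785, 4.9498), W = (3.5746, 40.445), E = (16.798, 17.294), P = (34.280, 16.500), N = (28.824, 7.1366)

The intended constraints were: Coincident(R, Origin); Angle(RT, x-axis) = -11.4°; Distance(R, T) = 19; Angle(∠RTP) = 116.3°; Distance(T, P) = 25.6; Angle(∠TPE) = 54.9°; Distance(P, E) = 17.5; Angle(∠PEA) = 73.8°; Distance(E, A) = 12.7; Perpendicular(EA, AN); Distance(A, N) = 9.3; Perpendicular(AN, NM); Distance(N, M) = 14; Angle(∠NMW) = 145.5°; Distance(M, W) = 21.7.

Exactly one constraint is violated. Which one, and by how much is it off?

Distance(M, W) = 21.7 — off by 7.80.

R = (0.00, 0.00) ✓; RT at -11.40° ✓; |RT| = 19.00 ✓; ∠RTP = 116.3° ✓; |TP| = 25.60 ✓; ∠TPE = 54.90° ✓; |PE| = 17.50 ✓; ∠PEA = 73.80° ✓; |EA| = 12.70 ✓; ∠(EA, AN) = 90.00° ✓; |AN| = 9.300 ✓; ∠(AN, NM) = 90.00° ✓; |NM| = 14.00 ✓; ∠NMW = 145.5° ✓; |MW| = 29.50 ✗.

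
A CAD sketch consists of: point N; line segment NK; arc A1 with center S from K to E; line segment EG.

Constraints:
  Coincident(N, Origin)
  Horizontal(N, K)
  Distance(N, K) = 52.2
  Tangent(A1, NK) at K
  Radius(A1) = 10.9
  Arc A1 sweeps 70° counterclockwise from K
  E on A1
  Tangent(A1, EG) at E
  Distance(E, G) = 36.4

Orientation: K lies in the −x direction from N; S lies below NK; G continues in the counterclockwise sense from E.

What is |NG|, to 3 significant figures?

85.6

N is at the origin; N and K share the same y with |NK| = 52.2 and K on the −x side, so K = (-52.2, 0.00). Since A1 is tangent to NK there, SK ⟂ NK, so S = K + (0, -10.9) = (-52.2, -10.9). On A1, K sits at bearing 90° from S; a 70° counterclockwise sweep puts E at bearing 160°, so E = S + 10.9·(cos 160°, sin 160°) = (-62.4, -7.17). The tangent condition forces SE to be normal to EG, so EG runs along (−sin 160°, cos 160°); with |EG| = 36.4, G = (-74.9, -41.4). Then |NG| = |G − N| = 85.6.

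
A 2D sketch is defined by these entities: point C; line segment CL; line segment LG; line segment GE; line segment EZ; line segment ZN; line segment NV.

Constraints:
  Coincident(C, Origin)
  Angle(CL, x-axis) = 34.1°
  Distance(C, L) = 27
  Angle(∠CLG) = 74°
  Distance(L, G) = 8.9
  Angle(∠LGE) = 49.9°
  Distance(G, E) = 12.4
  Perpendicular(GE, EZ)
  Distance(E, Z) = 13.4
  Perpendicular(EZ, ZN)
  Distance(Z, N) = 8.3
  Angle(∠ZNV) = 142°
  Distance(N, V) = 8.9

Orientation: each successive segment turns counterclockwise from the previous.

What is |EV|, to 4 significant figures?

17.24

C is at the origin; CL runs at 34.1° with length 27.0, so L = (22.36, 15.14). ∠CLG = 74.0° gives LG at 140.1° from the x-axis; with |LG| = 8.9, G = (15.53, 20.85). ∠LGE = 49.9° gives GE at -89.80° from the x-axis; with |GE| = 12.4, E = (15.57, 8.446). The perpendicularity gives EZ at right angles to GE, so EZ runs at 0.2000°; with |EZ| = 13.4, Z = (28.97, 8.493). EZ ⟂ ZN, so ZN runs at 90.20°; with |ZN| = 8.3, N = (28.94, 16.79). ∠ZNV = 142.0° gives NV at 128.2° from the x-axis; with |NV| = 8.9, V = (23.44, 23.79). Then |EV| = |V − E| = 17.24.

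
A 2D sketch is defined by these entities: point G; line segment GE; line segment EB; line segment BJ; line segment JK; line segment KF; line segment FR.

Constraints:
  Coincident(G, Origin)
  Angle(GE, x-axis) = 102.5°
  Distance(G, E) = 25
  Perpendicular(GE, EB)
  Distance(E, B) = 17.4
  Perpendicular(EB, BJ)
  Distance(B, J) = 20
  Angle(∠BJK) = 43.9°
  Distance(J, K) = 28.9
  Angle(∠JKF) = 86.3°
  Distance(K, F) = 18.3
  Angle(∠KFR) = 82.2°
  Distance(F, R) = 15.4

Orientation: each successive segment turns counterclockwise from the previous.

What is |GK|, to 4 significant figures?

25.96

The perpendicularity gives BJ at right angles to EB, so BJ runs at -77.50°; with |BJ| = 20.0, J = (-18.07, 1.115). ∠BJK = 43.9° gives JK at 58.60° from the x-axis; with |JK| = 28.9, K = (-3.013, 25.78). Then |GK| = |K − G| = 25.96.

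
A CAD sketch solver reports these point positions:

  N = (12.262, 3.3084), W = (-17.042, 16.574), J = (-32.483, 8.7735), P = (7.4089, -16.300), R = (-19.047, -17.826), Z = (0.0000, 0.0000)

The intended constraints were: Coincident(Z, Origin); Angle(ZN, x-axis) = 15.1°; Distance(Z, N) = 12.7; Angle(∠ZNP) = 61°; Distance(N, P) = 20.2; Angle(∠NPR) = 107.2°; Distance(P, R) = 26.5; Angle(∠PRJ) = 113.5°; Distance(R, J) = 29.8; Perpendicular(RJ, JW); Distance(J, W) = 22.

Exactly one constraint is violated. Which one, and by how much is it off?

Distance(J, W) = 22 — off by 4.70.

Z = (0.00, 0.00) ✓; ZN at 15.10° ✓; |ZN| = 12.70 ✓; ∠ZNP = 61.00° ✓; |NP| = 20.20 ✓; ∠NPR = 107.2° ✓; |PR| = 26.50 ✓; ∠PRJ = 113.5° ✓; |RJ| = 29.80 ✓; ∠(RJ, JW) = 90.00° ✓; |JW| = 17.30 ✗.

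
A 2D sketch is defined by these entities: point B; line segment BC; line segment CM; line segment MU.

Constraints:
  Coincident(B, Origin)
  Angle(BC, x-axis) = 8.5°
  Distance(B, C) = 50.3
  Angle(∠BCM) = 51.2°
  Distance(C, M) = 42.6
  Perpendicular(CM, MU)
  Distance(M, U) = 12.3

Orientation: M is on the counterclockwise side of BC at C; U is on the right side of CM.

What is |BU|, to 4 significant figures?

52.68

∠BCM = 51.2°, so CM runs at 8.5° + (180° − 51.2°) = 137.3° from the x-axis; with |CM| = 42.6, M = C + 42.6·(cos 137.3°, sin 137.3°) = (18.44, 36.32). CM is perpendicular to MU; with |MU| = 12.3 on the right of CM, U = M + 12.3·(0.6782, 0.7349) = (26.78, 45.36). Then |BU| = |U − B| = 52.68.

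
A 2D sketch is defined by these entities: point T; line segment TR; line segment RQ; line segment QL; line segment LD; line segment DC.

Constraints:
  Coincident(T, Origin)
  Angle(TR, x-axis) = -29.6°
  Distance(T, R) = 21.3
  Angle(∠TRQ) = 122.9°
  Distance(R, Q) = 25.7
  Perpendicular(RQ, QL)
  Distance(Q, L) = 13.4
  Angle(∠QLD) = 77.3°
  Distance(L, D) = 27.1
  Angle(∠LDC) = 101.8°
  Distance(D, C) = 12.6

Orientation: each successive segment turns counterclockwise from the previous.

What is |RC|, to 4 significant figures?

5.184

∠QLD = 77.3° gives LD at -139.8° from the x-axis; with |LD| = 27.1, D = (14.43, -4.260). ∠LDC = 101.8° gives DC at -61.60° from the x-axis; with |DC| = 12.6, C = (20.42, -15.34). Then |RC| = |C − R| = 5.184.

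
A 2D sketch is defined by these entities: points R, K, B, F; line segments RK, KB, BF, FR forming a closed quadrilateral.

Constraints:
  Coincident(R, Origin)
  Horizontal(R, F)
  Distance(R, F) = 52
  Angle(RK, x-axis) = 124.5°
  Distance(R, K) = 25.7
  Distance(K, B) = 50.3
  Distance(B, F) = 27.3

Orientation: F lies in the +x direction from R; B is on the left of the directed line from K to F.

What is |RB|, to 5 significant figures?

41.929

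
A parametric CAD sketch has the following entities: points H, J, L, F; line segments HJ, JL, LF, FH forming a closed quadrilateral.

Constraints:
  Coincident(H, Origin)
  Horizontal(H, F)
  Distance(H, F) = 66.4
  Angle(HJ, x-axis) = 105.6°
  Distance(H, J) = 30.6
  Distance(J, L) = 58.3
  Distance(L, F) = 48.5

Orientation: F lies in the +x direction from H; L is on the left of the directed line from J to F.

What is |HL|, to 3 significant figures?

65.7

Checks: |JL| = 58.30 ✓; |LF| = 48.50 ✓.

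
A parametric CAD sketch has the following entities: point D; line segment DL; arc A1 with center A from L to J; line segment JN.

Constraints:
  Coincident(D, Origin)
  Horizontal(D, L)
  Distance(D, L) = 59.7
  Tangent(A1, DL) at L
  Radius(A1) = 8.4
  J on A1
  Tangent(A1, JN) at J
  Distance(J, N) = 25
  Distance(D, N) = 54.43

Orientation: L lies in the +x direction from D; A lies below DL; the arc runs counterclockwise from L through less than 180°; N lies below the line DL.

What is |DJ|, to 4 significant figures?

51.96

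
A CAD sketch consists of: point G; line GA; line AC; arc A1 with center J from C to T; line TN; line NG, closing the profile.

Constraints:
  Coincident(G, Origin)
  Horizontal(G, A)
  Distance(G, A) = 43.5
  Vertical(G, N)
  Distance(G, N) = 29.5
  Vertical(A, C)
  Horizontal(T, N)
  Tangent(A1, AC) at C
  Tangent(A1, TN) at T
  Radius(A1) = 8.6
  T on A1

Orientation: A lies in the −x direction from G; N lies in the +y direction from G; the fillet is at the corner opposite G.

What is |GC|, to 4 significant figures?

48.26

The virtual corner opposite G is at (-43.50, 29.50). Tangency of A1 to AC means the radius JC is perpendicular to AC and since A1 is tangent to TN there, JT ⟂ TN, with radius 8.6, so the center J sits 8.6 in from both sides at J = (-34.90, 20.90). That places the tangent points at C = (-43.50, 20.90) on AC and T = (-34.90, 29.50) on TN. Then |GC| = |C − G| = 48.26.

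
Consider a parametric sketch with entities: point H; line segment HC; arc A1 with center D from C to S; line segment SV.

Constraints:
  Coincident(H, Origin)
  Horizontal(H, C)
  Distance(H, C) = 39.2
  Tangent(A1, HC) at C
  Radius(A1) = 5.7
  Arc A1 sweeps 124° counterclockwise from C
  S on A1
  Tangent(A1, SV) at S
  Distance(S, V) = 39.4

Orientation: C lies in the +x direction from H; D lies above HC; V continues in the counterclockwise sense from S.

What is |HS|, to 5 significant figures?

44.816

H is at the origin; H and C share the same y with |HC| = 39.2 and C on the +x side, so C = (39.200, 0.0000). The tangent condition forces DC to be normal to HC, so D = C + (0, 5.7) = (39.200, 5.7000). On A1, C sits at bearing -90° from D; a 124° counterclockwise sweep puts S at bearing 34°, so S = D + 5.7·(cos 34°, sin 34°) = (43.926, 8.8874). Then |HS| = |S − H| = 44.816.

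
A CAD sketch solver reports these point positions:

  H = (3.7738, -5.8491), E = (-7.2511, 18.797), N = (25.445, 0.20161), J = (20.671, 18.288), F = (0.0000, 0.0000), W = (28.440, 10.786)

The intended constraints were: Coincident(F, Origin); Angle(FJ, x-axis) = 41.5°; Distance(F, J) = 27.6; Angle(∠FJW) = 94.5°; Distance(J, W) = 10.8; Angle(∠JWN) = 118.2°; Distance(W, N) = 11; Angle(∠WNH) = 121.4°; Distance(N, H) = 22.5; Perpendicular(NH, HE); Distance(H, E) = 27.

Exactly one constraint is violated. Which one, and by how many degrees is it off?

Perpendicular(NH, HE) — off by 8.50°.

F = (0.00, 0.00) ✓; FJ at 41.50° ✓; |FJ| = 27.60 ✓; ∠FJW = 94.50° ✓; |JW| = 10.80 ✓; ∠JWN = 118.2° ✓; |WN| = 11.00 ✓; ∠WNH = 121.4° ✓; |NH| = 22.50 ✓; ∠(NH, HE) = 81.50° ✗; |HE| = 27.00 ✓.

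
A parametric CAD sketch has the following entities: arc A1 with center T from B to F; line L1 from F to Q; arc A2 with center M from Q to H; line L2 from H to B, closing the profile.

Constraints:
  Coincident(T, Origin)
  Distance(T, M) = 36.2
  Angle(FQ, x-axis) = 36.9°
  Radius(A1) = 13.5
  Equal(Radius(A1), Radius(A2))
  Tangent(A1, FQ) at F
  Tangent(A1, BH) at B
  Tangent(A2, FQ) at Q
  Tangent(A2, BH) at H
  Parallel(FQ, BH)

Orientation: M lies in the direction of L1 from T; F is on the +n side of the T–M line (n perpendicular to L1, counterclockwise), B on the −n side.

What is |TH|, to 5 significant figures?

38.635

Tangency of A1 to both parallel lines with radius 13.5 puts F and B at T ± 13.5·n: F = (-8.1057, 10.796), B = (8.1057, -10.796). Equal radii place Q and H the same way about M: Q = M + 13.5·n = (20.843, 32.531), H = M − 13.5·n = (37.054, 10.939). Then |TH| = |H − T| = 38.635.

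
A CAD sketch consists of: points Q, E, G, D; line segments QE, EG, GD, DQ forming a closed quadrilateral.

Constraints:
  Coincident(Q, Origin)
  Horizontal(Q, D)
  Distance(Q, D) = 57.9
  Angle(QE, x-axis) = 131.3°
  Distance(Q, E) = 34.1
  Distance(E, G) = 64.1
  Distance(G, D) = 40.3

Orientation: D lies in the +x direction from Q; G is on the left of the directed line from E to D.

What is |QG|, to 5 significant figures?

54.606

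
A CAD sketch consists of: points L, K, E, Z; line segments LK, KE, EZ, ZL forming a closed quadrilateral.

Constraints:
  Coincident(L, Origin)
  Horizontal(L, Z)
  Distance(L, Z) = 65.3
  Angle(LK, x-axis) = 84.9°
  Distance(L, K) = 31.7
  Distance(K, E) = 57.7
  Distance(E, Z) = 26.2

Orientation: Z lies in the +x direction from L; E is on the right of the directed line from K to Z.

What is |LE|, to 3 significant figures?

43.1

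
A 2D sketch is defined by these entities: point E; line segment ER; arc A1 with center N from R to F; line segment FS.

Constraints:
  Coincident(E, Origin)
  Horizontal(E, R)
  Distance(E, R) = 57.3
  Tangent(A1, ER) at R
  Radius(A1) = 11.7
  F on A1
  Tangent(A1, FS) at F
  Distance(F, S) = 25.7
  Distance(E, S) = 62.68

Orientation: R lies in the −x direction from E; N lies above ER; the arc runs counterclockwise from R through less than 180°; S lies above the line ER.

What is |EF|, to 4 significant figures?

47.61

Checks: |NF| = 11.70 ✓; ∠(NF, FS) = 90.00° ✓; |FS| = 25.70 ✓; |ES| = 62.68 ✓.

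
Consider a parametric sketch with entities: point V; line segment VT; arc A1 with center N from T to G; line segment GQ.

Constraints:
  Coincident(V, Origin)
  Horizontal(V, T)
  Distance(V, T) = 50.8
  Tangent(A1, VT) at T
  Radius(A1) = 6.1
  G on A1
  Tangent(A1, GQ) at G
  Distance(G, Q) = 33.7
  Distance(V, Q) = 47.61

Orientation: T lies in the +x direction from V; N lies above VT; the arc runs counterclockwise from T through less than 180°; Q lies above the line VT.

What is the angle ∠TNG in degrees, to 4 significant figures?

132.9°

Checks: |NG| = 6.100 ✓; ∠(NG, GQ) = 90.00° ✓; |GQ| = 33.70 ✓; |VQ| = 47.61 ✓.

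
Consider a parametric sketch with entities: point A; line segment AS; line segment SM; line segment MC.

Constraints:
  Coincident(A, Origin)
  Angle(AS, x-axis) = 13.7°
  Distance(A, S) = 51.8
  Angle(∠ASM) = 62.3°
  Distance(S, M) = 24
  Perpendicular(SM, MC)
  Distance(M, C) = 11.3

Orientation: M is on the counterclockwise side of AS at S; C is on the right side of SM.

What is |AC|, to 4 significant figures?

57.16

A is at the origin; AS runs at 13.7° with length 51.8, so S = 51.8·(cos 13.7°, sin 13.7°) = (50.33, 12.27). ∠ASM = 62.3°, so SM runs at 13.7° + (180° − 62.3°) = 131.4° from the x-axis; with |SM| = 24.0, M = S + 24.0·(cos 131.4°, sin 131.4°) = (34.45, 30.27). SM ⟂ MC; with |MC| = 11.3 on the right of SM, C = M + 11.3·(0.7501, 0.6613) = (42.93, 37.74). Then |AC| = |C − A| = 57.16.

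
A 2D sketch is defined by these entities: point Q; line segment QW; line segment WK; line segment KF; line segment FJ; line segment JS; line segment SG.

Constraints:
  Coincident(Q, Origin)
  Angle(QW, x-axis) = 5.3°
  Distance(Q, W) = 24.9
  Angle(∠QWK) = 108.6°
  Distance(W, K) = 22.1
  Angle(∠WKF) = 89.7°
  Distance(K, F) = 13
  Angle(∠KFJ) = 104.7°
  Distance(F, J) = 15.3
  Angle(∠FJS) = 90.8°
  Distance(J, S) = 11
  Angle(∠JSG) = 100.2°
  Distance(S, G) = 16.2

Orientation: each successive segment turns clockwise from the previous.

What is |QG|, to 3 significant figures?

36.3

Q is at the origin; QW runs at 5.3° with length 24.9, so W = (24.8, 2.30). ∠QWK = 108.6° gives WK at -66.1° from the x-axis; with |WK| = 22.1, K = (33.7, -17.9). ∠WKF = 89.7° gives KF at -156° from the x-axis; with |KF| = 13.0, F = (21.8, -23.1). ∠KFJ = 104.7° gives FJ at 128° from the x-axis; with |FJ| = 15.3, J = (12.4, -11.1). ∠FJS = 90.8° gives JS at 39.1° from the x-axis; with |JS| = 11.0, S = (20.9, -4.17). ∠JSG = 100.2° gives SG at -40.7° from the x-axis; with |SG| = 16.2, G = (33.2, -14.7). Then |QG| = |G − Q| = 36.3.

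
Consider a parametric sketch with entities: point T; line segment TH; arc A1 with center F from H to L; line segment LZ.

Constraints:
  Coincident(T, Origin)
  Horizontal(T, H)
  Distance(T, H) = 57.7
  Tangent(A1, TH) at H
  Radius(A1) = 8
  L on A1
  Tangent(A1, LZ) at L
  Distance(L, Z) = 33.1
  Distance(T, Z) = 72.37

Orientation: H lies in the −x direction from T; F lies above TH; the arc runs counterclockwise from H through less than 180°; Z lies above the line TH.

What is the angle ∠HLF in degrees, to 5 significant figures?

37.185°

T is at the origin; T and H share the same y with |TH| = 57.7 and H on the −x side, so H = (-57.700, 0.0000). The tangent condition forces FH to be normal to TH, so F = H + (0, 8) = (-57.700, 8.0000). Since FL ⟂ LZ (tangency), |FZ| = √(8.0² + 33.1²) = 34.053 regardless of where L sits on A1. So Z lies on both circle(T, 72.37) and circle(F, 34.053); the above-TH intersection is Z = (-58.913, 42.031). L is the foot of the tangent from Z: L = (-49.996, 10.155).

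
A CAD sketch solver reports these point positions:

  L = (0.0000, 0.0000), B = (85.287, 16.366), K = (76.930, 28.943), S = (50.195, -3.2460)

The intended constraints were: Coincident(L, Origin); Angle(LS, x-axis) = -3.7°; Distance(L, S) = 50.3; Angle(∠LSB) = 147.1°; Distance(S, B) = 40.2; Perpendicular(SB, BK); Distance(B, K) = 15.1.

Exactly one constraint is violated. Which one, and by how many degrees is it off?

Perpendicular(SB, BK) — off by 4.40°.

L = (0.00, 0.00) ✓; LS at -3.700° ✓; |LS| = 50.30 ✓; ∠LSB = 147.1° ✓; |SB| = 40.20 ✓; ∠(SB, BK) = 94.40° ✗; |BK| = 15.10 ✓.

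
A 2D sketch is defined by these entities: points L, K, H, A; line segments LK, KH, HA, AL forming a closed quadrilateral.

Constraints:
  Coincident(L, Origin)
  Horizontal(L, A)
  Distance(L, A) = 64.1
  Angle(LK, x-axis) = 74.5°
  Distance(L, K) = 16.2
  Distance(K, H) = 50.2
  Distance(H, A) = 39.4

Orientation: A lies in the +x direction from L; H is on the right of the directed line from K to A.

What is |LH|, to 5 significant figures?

42.027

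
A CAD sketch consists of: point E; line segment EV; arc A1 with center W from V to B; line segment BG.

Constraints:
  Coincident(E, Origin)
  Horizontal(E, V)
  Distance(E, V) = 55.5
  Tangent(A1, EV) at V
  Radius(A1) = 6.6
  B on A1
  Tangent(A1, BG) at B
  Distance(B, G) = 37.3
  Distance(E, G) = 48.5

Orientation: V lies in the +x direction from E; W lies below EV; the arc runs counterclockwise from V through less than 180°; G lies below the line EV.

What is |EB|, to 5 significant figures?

49.803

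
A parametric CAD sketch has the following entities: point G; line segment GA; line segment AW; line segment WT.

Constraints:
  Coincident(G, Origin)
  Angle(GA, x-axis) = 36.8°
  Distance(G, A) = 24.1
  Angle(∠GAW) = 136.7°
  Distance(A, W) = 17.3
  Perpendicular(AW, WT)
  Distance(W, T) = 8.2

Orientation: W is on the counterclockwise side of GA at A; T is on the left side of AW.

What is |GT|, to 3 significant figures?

35.8

∠GAW = 136.7°, so AW runs at 36.8° + (180° − 136.7°) = 80.1° from the x-axis; with |AW| = 17.3, W = A + 17.3·(cos 80.1°, sin 80.1°) = (22.3, 31.5). AW is perpendicular to WT; with |WT| = 8.2 on the left of AW, T = W + 8.2·(-0.985, 0.172) = (14.2, 32.9). Then |GT| = |T − G| = 35.8.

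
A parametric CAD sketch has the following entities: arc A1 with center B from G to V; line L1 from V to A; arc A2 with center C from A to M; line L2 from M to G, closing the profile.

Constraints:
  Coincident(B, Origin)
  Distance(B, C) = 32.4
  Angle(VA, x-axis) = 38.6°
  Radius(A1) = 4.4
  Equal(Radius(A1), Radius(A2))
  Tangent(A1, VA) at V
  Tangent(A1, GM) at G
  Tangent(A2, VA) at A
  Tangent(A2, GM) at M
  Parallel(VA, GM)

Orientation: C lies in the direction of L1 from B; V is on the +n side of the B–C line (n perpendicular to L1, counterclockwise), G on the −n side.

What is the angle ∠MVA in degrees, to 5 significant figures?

15.195°

The slot axis is L1's direction at 38.6°, so u = (cos 38.6°, sin 38.6°) = (0.78152, 0.62388) and n = (−sin 38.6°, cos 38.6°) = (-0.62388, 0.78152). B is at the origin and C lies 32.4 along u from B, so C = 32.4·u = (25.321, 20.214). Tangency of A1 to both parallel lines with radius 4.4 puts V and G at B ± 4.4·n: V = (-2.7451, 3.4387), G = (2.7451, -3.4387). Equal radii place A and M the same way about C: A = C + 4.4·n = (22.576, 23.652), M = C − 4.4·n = (28.066, 16.775). Then cos ∠MVA = VM·VA / (|VM||VA|), giving 15.195°.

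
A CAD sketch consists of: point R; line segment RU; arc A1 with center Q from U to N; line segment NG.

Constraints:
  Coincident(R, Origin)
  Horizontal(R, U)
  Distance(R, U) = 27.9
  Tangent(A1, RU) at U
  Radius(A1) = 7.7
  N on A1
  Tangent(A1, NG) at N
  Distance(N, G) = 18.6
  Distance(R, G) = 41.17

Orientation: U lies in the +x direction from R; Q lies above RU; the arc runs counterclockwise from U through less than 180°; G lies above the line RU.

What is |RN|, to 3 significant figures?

36.6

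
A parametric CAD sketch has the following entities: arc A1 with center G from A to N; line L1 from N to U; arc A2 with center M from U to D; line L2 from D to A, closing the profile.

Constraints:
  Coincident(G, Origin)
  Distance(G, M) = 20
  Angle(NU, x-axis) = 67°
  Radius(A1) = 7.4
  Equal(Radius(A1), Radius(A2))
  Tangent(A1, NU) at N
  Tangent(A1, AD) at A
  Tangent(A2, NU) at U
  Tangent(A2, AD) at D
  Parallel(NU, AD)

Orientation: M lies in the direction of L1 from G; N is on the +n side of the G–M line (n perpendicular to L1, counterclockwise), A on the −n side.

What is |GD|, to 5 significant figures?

21.325

The slot axis is L1's direction at 67.0°, so u = (cos 67.0°, sin 67.0°) = (0.39073, 0.92050) and n = (−sin 67.0°, cos 67.0°) = (-0.92050, 0.39073). G is at the origin and M lies 20.0 along u from G, so M = 20.0·u = (7.8146, 18.410). Tangency of A1 to both parallel lines with radius 7.4 puts N and A at G ± 7.4·n: N = (-6.8117, 2.8914), A = (6.8117, -2.8914). Equal radii place U and D the same way about M: U = M + 7.4·n = (1.0029, 21.302), D = M − 7.4·n = (14.626, 15.519). Then |GD| = |D − G| = 21.325.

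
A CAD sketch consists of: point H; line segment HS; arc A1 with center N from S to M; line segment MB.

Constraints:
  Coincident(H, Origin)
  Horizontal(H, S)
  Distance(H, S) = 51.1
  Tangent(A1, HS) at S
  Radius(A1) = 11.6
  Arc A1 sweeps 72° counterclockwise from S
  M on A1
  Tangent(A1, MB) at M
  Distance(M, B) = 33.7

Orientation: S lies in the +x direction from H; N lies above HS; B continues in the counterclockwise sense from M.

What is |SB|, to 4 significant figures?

45.44

H is at the origin; HS is horizontal with |HS| = 51.1 and S on the +x side, so S = (51.10, 0.000). The tangent condition forces NS to be normal to HS, so N = S + (0, 11.6) = (51.10, 11.60). On A1, S sits at bearing -90° from N; a 72° counterclockwise sweep puts M at bearing -18°, so M = N + 11.6·(cos -18°, sin -18°) = (62.13, 8.015). Since A1 is tangent to MB there, NM ⟂ MB, so MB runs along (−sin -18°, cos -18°); with |MB| = 33.7, B = (72.55, 40.07). Then |SB| = |B − S| = 45.44.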